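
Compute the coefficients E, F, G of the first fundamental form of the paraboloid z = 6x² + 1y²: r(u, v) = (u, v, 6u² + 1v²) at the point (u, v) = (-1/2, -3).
E = 37;  F = 36;  G = 37

Partials: r_u = (1, 0, 12*u), r_v = (0, 1, 2*v). As functions of (u, v):
  E = r_u · r_u = 144*u^2 + 1,
  F = r_u · r_v = 24*u*v,
  G = r_v · r_v = 4*v^2 + 1.
Evaluating at (u, v) = (-1/2, -3): E = 37, F = 36, G = 37.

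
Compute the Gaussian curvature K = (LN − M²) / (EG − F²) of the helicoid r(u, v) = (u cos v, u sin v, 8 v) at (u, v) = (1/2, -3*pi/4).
K = -1024/66049

Coefficients of the first fundamental form: E = 1, F = 0, G = u^2 + 64.
Coefficients of the second fundamental form: L = 0, M = -8/sqrt(u^2 + 64), N = 0.
Assemble K = (LN − M²)/(EG − F²) = -64/(u^2 + 64)^2. At (u, v) = (1/2, -3*pi/4): K = -1024/66049.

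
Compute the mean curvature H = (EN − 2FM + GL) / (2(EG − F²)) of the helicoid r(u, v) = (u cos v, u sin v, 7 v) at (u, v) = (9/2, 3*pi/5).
H = 0

With E = 1, F = 0, G = u^2 + 49, L = 0, M = -7/sqrt(u^2 + 49), N = 0, assemble
  H = (EN − 2FM + GL) / (2(EG − F²)) = 0.
At (u, v) = (9/2, 3*pi/5): H = 0.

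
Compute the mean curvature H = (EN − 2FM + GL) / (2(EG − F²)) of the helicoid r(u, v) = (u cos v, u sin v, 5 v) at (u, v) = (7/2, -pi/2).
H = 0

With E = 1, F = 0, G = u^2 + 25, L = 0, M = -5/sqrt(u^2 + 25), N = 0, assemble
  H = (EN − 2FM + GL) / (2(EG − F²)) = 0.
At (u, v) = (7/2, -pi/2): H = 0.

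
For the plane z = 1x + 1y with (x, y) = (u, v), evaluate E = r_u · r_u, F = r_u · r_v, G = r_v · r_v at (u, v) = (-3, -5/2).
E = 2;  F = 1;  G = 2

Partials: r_u = (1, 0, 1), r_v = (0, 1, 1). As functions of (u, v):
  E = r_u · r_u = 2,
  F = r_u · r_v = 1,
  G = r_v · r_v = 2.
Evaluating at (u, v) = (-3, -5/2): E = 2, F = 1, G = 2.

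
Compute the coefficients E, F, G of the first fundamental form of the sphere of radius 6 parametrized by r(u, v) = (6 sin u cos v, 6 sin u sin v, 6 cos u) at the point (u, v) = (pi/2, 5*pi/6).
E = 36;  F = 0;  G = 36

Partials: r_u = (6*cos(u)*cos(v), 6*sin(v)*cos(u), -6*sin(u)), r_v = (-6*sin(u)*sin(v), 6*sin(u)*cos(v), 0). As functions of (u, v):
  E = r_u · r_u = 36,
  F = r_u · r_v = 0,
  G = r_v · r_v = 36*sin(u)^2.
Evaluating at (u, v) = (pi/2, 5*pi/6): E = 36, F = 0, G = 36.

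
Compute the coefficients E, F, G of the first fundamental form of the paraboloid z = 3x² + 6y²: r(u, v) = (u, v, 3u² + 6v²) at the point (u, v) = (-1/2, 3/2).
E = 10;  F = -54;  G = 325

Partials: r_u = (1, 0, 6*u), r_v = (0, 1, 12*v). As functions of (u, v):
  E = r_u · r_u = 36*u^2 + 1,
  F = r_u · r_v = 72*u*v,
  G = r_v · r_v = 144*v^2 + 1.
Evaluating at (u, v) = (-1/2, 3/2): E = 10, F = -54, G = 325.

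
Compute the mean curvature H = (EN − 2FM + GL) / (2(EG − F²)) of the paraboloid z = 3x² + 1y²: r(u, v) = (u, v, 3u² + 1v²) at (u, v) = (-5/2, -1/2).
H = 232*sqrt(227)/51529

With E = 36*u^2 + 1, F = 12*u*v, G = 4*v^2 + 1, L = 6/sqrt(36*u^2 + 4*v^2 + 1), M = 0, N = 2/sqrt(36*u^2 + 4*v^2 + 1), assemble
  H = (EN − 2FM + GL) / (2(EG − F²)) = 4*(9*u^2 + 3*v^2 + 1)/(36*u^2 + 4*v^2 + 1)^(3/2).
At (u, v) = (-5/2, -1/2): H = 232*sqrt(227)/51529.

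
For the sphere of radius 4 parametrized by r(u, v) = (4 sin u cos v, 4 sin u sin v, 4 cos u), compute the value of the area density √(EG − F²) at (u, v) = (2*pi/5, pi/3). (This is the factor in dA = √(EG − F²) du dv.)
√(EG − F²)|_{(2*pi/5, pi/3)} = 4*sqrt(2*sqrt(5) + 10)

E = 16, F = 0, G = 16*sin(u)^2, so EG − F² = 256*sin(u)^2. Taking the positive square root: √(EG − F²) = 16*Abs(sin(u)). At (u, v) = (2*pi/5, pi/3): 4*sqrt(2*sqrt(5) + 10).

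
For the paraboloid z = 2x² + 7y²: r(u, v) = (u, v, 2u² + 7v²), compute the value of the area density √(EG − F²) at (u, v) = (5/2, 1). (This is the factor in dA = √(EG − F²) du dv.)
√(EG − F²)|_{(5/2, 1)} = 3*sqrt(33)

E = 16*u^2 + 1, F = 56*u*v, G = 196*v^2 + 1, so EG − F² = 16*u^2 + 196*v^2 + 1. Taking the positive square root: √(EG − F²) = sqrt(16*u^2 + 196*v^2 + 1). At (u, v) = (5/2, 1): 3*sqrt(33).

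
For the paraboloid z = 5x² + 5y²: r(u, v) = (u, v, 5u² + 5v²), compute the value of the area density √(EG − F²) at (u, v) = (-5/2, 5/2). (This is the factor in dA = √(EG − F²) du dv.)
√(EG − F²)|_{(-5/2, 5/2)} = 3*sqrt(139)

E = 100*u^2 + 1, F = 100*u*v, G = 100*v^2 + 1, so EG − F² = 100*u^2 + 100*v^2 + 1. Taking the positive square root: √(EG − F²) = sqrt(100*u^2 + 100*v^2 + 1). At (u, v) = (-5/2, 5/2): 3*sqrt(139).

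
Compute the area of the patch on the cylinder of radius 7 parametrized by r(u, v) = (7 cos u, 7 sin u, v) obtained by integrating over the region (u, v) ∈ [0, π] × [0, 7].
Area = 49*pi

Area = ∫∫ √(EG − F²) du dv with √(EG − F²) = 7. Integrating over [0, π] × [0, 7] gives 49*pi.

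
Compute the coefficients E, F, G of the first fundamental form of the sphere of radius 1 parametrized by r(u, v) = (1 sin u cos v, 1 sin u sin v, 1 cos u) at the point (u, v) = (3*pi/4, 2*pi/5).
E = 1;  F = 0;  G = 1/2

Partials: r_u = (cos(u)*cos(v), sin(v)*cos(u), -sin(u)), r_v = (-sin(u)*sin(v), sin(u)*cos(v), 0). As functions of (u, v):
  E = r_u · r_u = 1,
  F = r_u · r_v = 0,
  G = r_v · r_v = sin(u)^2.
Evaluating at (u, v) = (3*pi/4, 2*pi/5): E = 1, F = 0, G = 1/2.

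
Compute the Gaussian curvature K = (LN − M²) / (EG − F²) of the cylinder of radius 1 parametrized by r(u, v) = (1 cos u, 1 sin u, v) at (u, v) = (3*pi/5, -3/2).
K = 0

Coefficients of the first fundamental form: E = 1, F = 0, G = 1.
Coefficients of the second fundamental form: L = -1, M = 0, N = 0.
Assemble K = (LN − M²)/(EG − F²) = 0. At (u, v) = (3*pi/5, -3/2): K = 0.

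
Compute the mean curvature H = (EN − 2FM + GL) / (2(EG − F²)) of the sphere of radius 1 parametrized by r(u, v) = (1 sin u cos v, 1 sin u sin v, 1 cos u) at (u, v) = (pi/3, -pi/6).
H = -1

With E = 1, F = 0, G = sin(u)^2, L = -sin(u)/Abs(sin(u)), M = 0, N = -sin(u)^3/Abs(sin(u)), assemble
  H = (EN − 2FM + GL) / (2(EG − F²)) = -sin(u)/Abs(sin(u)).
At (u, v) = (pi/3, -pi/6): H = -1.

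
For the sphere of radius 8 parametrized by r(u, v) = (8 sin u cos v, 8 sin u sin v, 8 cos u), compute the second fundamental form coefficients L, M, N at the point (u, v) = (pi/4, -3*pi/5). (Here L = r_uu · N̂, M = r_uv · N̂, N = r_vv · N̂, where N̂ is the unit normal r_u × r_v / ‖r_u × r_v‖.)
L = -8;  M = 0;  N = -4

Compute the unit normal N̂(u, v) = (sin(u)^2*cos(v)/Abs(sin(u)), sin(u)^2*sin(v)/Abs(sin(u)), sin(2*u)/(2*Abs(sin(u)))), and the second partials r_uu, r_uv, r_vv. Take dot products:
  L(u, v) = r_uu · N̂ = -8*sin(u)/Abs(sin(u)),
  M(u, v) = r_uv · N̂ = 0,
  N(u, v) = r_vv · N̂ = -8*sin(u)^3/Abs(sin(u)).
Evaluating at (u, v) = (pi/4, -3*pi/5):
  L = -8, M = 0, N = -4.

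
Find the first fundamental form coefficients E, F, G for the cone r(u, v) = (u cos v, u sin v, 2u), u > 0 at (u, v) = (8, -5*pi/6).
E = 5;  F = 0;  G = 64

Partials: r_u = (cos(v), sin(v), 2), r_v = (-u*sin(v), u*cos(v), 0). As functions of (u, v):
  E = r_u · r_u = 5,
  F = r_u · r_v = 0,
  G = r_v · r_v = u^2.
Evaluating at (u, v) = (8, -5*pi/6): E = 5, F = 0, G = 64.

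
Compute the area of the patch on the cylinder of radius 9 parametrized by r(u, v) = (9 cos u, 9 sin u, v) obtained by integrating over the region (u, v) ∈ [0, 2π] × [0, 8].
Area = 144*pi

Area = ∫∫ √(EG − F²) du dv with √(EG − F²) = 9. Integrating over [0, 2π] × [0, 8] gives 144*pi.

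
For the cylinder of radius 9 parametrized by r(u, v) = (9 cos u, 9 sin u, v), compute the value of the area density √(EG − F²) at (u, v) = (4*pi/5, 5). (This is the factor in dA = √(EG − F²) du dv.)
√(EG − F²)|_{(4*pi/5, 5)} = 9

E = 81, F = 0, G = 1, so EG − F² = 81. Taking the positive square root: √(EG − F²) = 9. At (u, v) = (4*pi/5, 5): 9.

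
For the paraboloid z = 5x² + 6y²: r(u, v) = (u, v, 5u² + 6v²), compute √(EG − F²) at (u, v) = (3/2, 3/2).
√(EG − F²)|_{(3/2, 3/2)} = 5*sqrt(22)

E = 100*u^2 + 1, F = 120*u*v, G = 144*v^2 + 1; EG − F² = 100*u^2 + 144*v^2 + 1; √(EG − F²) = sqrt(100*u^2 + 144*v^2 + 1). At the given point: 5*sqrt(22).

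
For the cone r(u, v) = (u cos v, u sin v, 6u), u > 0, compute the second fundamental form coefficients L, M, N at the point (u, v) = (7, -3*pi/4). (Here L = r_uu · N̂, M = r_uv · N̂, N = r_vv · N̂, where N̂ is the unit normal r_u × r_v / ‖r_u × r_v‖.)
L = 0;  M = 0;  N = 42*sqrt(37)/37

Compute the unit normal N̂(u, v) = (-6*sqrt(37)*u*cos(v)/(37*Abs(u)), -6*sqrt(37)*u*sin(v)/(37*Abs(u)), sqrt(37)*u/(37*Abs(u))), and the second partials r_uu, r_uv, r_vv. Take dot products:
  L(u, v) = r_uu · N̂ = 0,
  M(u, v) = r_uv · N̂ = 0,
  N(u, v) = r_vv · N̂ = 6*sqrt(37)*u^2/(37*Abs(u)).
Evaluating at (u, v) = (7, -3*pi/4):
  L = 0, M = 0, N = 42*sqrt(37)/37.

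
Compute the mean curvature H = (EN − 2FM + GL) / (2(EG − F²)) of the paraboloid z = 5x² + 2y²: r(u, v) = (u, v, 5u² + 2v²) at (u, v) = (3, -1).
H = 1887*sqrt(917)/840889

With E = 100*u^2 + 1, F = 40*u*v, G = 16*v^2 + 1, L = 10/sqrt(100*u^2 + 16*v^2 + 1), M = 0, N = 4/sqrt(100*u^2 + 16*v^2 + 1), assemble
  H = (EN − 2FM + GL) / (2(EG − F²)) = (200*u^2 + 80*v^2 + 7)/(100*u^2 + 16*v^2 + 1)^(3/2).
At (u, v) = (3, -1): H = 1887*sqrt(917)/840889.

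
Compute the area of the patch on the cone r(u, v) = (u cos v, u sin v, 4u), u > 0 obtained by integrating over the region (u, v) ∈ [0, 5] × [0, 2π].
Area = 25*sqrt(17)*pi

Area = ∫∫ √(EG − F²) du dv with √(EG − F²) = sqrt(17)*Abs(u). Integrating over [0, 5] × [0, 2π] gives 25*sqrt(17)*pi.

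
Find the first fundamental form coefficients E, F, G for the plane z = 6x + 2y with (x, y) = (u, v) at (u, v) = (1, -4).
E = 37;  F = 12;  G = 5

Partials: r_u = (1, 0, 6), r_v = (0, 1, 2). As functions of (u, v):
  E = r_u · r_u = 37,
  F = r_u · r_v = 12,
  G = r_v · r_v = 5.
Evaluating at (u, v) = (1, -4): E = 37, F = 12, G = 5.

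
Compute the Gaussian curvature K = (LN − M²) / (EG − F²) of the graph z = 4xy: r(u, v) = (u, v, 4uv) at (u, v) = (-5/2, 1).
K = -16/13689

Coefficients of the first fundamental form: E = 16*v^2 + 1, F = 16*u*v, G = 16*u^2 + 1.
Coefficients of the second fundamental form: L = 0, M = 4/sqrt(16*u^2 + 16*v^2 + 1), N = 0.
Assemble K = (LN − M²)/(EG − F²) = -16/(256*u^4 + 512*u^2*v^2 + 32*u^2 + 256*v^4 + 32*v^2 + 1). At (u, v) = (-5/2, 1): K = -16/13689.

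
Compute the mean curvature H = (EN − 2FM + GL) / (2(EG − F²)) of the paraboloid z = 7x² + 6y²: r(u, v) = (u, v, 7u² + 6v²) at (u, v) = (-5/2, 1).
H = 8371*sqrt(1370)/1876900

With E = 196*u^2 + 1, F = 168*u*v, G = 144*v^2 + 1, L = 14/sqrt(196*u^2 + 144*v^2 + 1), M = 0, N = 12/sqrt(196*u^2 + 144*v^2 + 1), assemble
  H = (EN − 2FM + GL) / (2(EG − F²)) = (1176*u^2 + 1008*v^2 + 13)/(196*u^2 + 144*v^2 + 1)^(3/2).
At (u, v) = (-5/2, 1): H = 8371*sqrt(1370)/1876900.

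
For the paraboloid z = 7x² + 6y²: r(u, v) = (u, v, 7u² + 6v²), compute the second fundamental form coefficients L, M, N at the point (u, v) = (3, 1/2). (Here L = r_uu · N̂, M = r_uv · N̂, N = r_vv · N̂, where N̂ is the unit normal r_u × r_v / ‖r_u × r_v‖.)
L = 14*sqrt(1801)/1801;  M = 0;  N = 12*sqrt(1801)/1801

Compute the unit normal N̂(u, v) = (-14*u/sqrt(196*u^2 + 144*v^2 + 1), -12*v/sqrt(196*u^2 + 144*v^2 + 1), 1/sqrt(196*u^2 + 144*v^2 + 1)), and the second partials r_uu, r_uv, r_vv. Take dot products:
  L(u, v) = r_uu · N̂ = 14/sqrt(196*u^2 + 144*v^2 + 1),
  M(u, v) = r_uv · N̂ = 0,
  N(u, v) = r_vv · N̂ = 12/sqrt(196*u^2 + 144*v^2 + 1).
Evaluating at (u, v) = (3, 1/2):
  L = 14*sqrt(1801)/1801, M = 0, N = 12*sqrt(1801)/1801.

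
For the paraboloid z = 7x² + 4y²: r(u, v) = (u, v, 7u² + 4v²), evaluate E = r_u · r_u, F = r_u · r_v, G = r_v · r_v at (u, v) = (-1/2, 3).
E = 50;  F = -168;  G = 577

Partials: r_u = (1, 0, 14*u), r_v = (0, 1, 8*v). As functions of (u, v):
  E = r_u · r_u = 196*u^2 + 1,
  F = r_u · r_v = 112*u*v,
  G = r_v · r_v = 64*v^2 + 1.
Evaluating at (u, v) = (-1/2, 3): E = 50, F = -168, G = 577.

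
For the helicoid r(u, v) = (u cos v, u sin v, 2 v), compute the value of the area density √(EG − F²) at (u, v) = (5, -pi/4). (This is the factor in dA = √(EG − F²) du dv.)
√(EG − F²)|_{(5, -pi/4)} = sqrt(29)

E = 1, F = 0, G = u^2 + 4, so EG − F² = u^2 + 4. Taking the positive square root: √(EG − F²) = sqrt(u^2 + 4). At (u, v) = (5, -pi/4): sqrt(29).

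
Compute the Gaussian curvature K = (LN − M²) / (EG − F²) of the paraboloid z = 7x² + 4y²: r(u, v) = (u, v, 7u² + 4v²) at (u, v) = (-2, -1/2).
K = 112/641601

Coefficients of the first fundamental form: E = 196*u^2 + 1, F = 112*u*v, G = 64*v^2 + 1.
Coefficients of the second fundamental form: L = 14/sqrt(196*u^2 + 64*v^2 + 1), M = 0, N = 8/sqrt(196*u^2 + 64*v^2 + 1).
Assemble K = (LN − M²)/(EG − F²) = 112/(38416*u^4 + 25088*u^2*v^2 + 392*u^2 + 4096*v^4 + 128*v^2 + 1). At (u, v) = (-2, -1/2): K = 112/641601.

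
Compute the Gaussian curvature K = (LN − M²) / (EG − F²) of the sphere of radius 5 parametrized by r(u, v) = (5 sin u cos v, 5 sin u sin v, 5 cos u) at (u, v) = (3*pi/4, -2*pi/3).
K = 1/25

Coefficients of the first fundamental form: E = 25, F = 0, G = 25*sin(u)^2.
Coefficients of the second fundamental form: L = -5*sin(u)/Abs(sin(u)), M = 0, N = -5*sin(u)^3/Abs(sin(u)).
Assemble K = (LN − M²)/(EG − F²) = 1/25. At (u, v) = (3*pi/4, -2*pi/3): K = 1/25.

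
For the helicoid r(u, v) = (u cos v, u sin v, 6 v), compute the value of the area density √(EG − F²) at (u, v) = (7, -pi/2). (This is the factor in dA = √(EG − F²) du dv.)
√(EG − F²)|_{(7, -pi/2)} = sqrt(85)

E = 1, F = 0, G = u^2 + 36, so EG − F² = u^2 + 36. Taking the positive square root: √(EG − F²) = sqrt(u^2 + 36). At (u, v) = (7, -pi/2): sqrt(85).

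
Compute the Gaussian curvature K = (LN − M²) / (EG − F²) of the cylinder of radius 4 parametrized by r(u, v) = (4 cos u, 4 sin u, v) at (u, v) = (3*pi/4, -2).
K = 0

Coefficients of the first fundamental form: E = 16, F = 0, G = 1.
Coefficients of the second fundamental form: L = -4, M = 0, N = 0.
Assemble K = (LN − M²)/(EG − F²) = 0. At (u, v) = (3*pi/4, -2): K = 0.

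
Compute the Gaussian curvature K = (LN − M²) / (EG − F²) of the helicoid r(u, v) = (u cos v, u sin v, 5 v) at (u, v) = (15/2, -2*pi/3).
K = -16/4225

Coefficients of the first fundamental form: E = 1, F = 0, G = u^2 + 25.
Coefficients of the second fundamental form: L = 0, M = -5/sqrt(u^2 + 25), N = 0.
Assemble K = (LN − M²)/(EG − F²) = -25/(u^2 + 25)^2. At (u, v) = (15/2, -2*pi/3): K = -16/4225.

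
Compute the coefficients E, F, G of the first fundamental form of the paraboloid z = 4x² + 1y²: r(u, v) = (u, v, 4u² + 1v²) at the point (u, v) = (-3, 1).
E = 577;  F = -48;  G = 5

Partials: r_u = (1, 0, 8*u), r_v = (0, 1, 2*v). As functions of (u, v):
  E = r_u · r_u = 64*u^2 + 1,
  F = r_u · r_v = 16*u*v,
  G = r_v · r_v = 4*v^2 + 1.
Evaluating at (u, v) = (-3, 1): E = 577, F = -48, G = 5.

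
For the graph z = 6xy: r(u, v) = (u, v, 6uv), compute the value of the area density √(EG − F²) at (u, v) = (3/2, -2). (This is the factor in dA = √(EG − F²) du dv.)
√(EG − F²)|_{(3/2, -2)} = sqrt(226)

E = 36*v^2 + 1, F = 36*u*v, G = 36*u^2 + 1, so EG − F² = 36*u^2 + 36*v^2 + 1. Taking the positive square root: √(EG − F²) = sqrt(36*u^2 + 36*v^2 + 1). At (u, v) = (3/2, -2): sqrt(226).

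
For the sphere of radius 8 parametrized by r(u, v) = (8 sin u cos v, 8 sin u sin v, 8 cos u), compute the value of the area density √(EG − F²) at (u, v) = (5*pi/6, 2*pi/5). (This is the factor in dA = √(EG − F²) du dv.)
√(EG − F²)|_{(5*pi/6, 2*pi/5)} = 32

E = 64, F = 0, G = 64*sin(u)^2, so EG − F² = 4096*sin(u)^2. Taking the positive square root: √(EG − F²) = 64*Abs(sin(u)). At (u, v) = (5*pi/6, 2*pi/5): 32.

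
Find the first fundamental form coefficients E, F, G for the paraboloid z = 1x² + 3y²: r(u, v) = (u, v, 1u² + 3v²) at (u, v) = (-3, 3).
E = 37;  F = -108;  G = 325

Partials: r_u = (1, 0, 2*u), r_v = (0, 1, 6*v). As functions of (u, v):
  E = r_u · r_u = 4*u^2 + 1,
  F = r_u · r_v = 12*u*v,
  G = r_v · r_v = 36*v^2 + 1.
Evaluating at (u, v) = (-3, 3): E = 37, F = -108, G = 325.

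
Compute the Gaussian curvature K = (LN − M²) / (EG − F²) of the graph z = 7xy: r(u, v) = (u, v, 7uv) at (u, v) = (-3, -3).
K = -49/779689

Coefficients of the first fundamental form: E = 49*v^2 + 1, F = 49*u*v, G = 49*u^2 + 1.
Coefficients of the second fundamental form: L = 0, M = 7/sqrt(49*u^2 + 49*v^2 + 1), N = 0.
Assemble K = (LN − M²)/(EG − F²) = -49/(2401*u^4 + 4802*u^2*v^2 + 98*u^2 + 2401*v^4 + 98*v^2 + 1). At (u, v) = (-3, -3): K = -49/779689.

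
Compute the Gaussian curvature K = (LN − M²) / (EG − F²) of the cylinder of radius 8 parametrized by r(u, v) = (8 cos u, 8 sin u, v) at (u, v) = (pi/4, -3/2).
K = 0

Coefficients of the first fundamental form: E = 64, F = 0, G = 1.
Coefficients of the second fundamental form: L = -8, M = 0, N = 0.
Assemble K = (LN − M²)/(EG − F²) = 0. At (u, v) = (pi/4, -3/2): K = 0.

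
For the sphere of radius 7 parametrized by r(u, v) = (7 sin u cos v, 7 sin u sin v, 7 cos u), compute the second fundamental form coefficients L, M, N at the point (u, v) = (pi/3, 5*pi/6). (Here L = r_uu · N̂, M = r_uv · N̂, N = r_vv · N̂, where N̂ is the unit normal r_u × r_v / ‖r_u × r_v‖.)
L = -7;  M = 0;  N = -21/4

Compute the unit normal N̂(u, v) = (sin(u)^2*cos(v)/Abs(sin(u)), sin(u)^2*sin(v)/Abs(sin(u)), sin(2*u)/(2*Abs(sin(u)))), and the second partials r_uu, r_uv, r_vv. Take dot products:
  L(u, v) = r_uu · N̂ = -7*sin(u)/Abs(sin(u)),
  M(u, v) = r_uv · N̂ = 0,
  N(u, v) = r_vv · N̂ = -7*sin(u)^3/Abs(sin(u)).
Evaluating at (u, v) = (pi/3, 5*pi/6):
  L = -7, M = 0, N = -21/4.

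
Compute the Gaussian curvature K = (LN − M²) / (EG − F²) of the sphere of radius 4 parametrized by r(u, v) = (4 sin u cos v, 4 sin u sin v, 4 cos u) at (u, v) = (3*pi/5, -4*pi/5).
K = 1/16

Coefficients of the first fundamental form: E = 16, F = 0, G = 16*sin(u)^2.
Coefficients of the second fundamental form: L = -4*sin(u)/Abs(sin(u)), M = 0, N = -4*sin(u)^3/Abs(sin(u)).
Assemble K = (LN − M²)/(EG − F²) = 1/16. At (u, v) = (3*pi/5, -4*pi/5): K = 1/16.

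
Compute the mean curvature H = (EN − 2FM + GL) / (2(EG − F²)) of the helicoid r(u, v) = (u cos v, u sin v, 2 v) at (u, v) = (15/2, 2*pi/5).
H = 0

With E = 1, F = 0, G = u^2 + 4, L = 0, M = -2/sqrt(u^2 + 4), N = 0, assemble
  H = (EN − 2FM + GL) / (2(EG − F²)) = 0.
At (u, v) = (15/2, 2*pi/5): H = 0.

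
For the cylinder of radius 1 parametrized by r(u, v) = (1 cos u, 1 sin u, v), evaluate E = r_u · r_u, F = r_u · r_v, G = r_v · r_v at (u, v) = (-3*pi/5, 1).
E = 1;  F = 0;  G = 1

Partials: r_u = (-sin(u), cos(u), 0), r_v = (0, 0, 1). As functions of (u, v):
  E = r_u · r_u = 1,
  F = r_u · r_v = 0,
  G = r_v · r_v = 1.
Evaluating at (u, v) = (-3*pi/5, 1): E = 1, F = 0, G = 1.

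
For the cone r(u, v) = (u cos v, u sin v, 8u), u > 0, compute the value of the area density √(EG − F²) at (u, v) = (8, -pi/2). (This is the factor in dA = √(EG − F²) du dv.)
√(EG − F²)|_{(8, -pi/2)} = 8*sqrt(65)

E = 65, F = 0, G = u^2, so EG − F² = 65*u^2. Taking the positive square root: √(EG − F²) = sqrt(65)*Abs(u). At (u, v) = (8, -pi/2): 8*sqrt(65).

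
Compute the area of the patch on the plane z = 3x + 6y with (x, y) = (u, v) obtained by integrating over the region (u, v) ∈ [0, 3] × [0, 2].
Area = 6*sqrt(46)

Area = ∫∫ √(EG − F²) du dv with √(EG − F²) = sqrt(46). Integrating over [0, 3] × [0, 2] gives 6*sqrt(46).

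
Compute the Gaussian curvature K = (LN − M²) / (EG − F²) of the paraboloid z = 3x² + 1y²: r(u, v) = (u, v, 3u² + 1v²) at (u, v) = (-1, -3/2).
K = 3/529

Coefficients of the first fundamental form: E = 36*u^2 + 1, F = 12*u*v, G = 4*v^2 + 1.
Coefficients of the second fundamental form: L = 6/sqrt(36*u^2 + 4*v^2 + 1), M = 0, N = 2/sqrt(36*u^2 + 4*v^2 + 1).
Assemble K = (LN − M²)/(EG − F²) = 12/(1296*u^4 + 288*u^2*v^2 + 72*u^2 + 16*v^4 + 8*v^2 + 1). At (u, v) = (-1, -3/2): K = 3/529.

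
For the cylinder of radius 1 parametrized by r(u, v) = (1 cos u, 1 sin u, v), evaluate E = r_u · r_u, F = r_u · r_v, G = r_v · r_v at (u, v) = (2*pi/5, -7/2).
E = 1;  F = 0;  G = 1

Partials: r_u = (-sin(u), cos(u), 0), r_v = (0, 0, 1). As functions of (u, v):
  E = r_u · r_u = 1,
  F = r_u · r_v = 0,
  G = r_v · r_v = 1.
Evaluating at (u, v) = (2*pi/5, -7/2): E = 1, F = 0, G = 1.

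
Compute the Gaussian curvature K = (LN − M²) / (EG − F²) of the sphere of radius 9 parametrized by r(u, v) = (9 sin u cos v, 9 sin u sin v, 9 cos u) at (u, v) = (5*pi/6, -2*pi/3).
K = 1/81

Coefficients of the first fundamental form: E = 81, F = 0, G = 81*sin(u)^2.
Coefficients of the second fundamental form: L = -9*sin(u)/Abs(sin(u)), M = 0, N = -9*sin(u)^3/Abs(sin(u)).
Assemble K = (LN − M²)/(EG − F²) = 1/81. At (u, v) = (5*pi/6, -2*pi/3): K = 1/81.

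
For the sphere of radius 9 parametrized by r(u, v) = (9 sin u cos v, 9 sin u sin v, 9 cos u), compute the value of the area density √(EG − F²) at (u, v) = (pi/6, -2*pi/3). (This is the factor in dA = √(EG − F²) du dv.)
√(EG − F²)|_{(pi/6, -2*pi/3)} = 81/2

E = 81, F = 0, G = 81*sin(u)^2, so EG − F² = 6561*sin(u)^2. Taking the positive square root: √(EG − F²) = 81*Abs(sin(u)). At (u, v) = (pi/6, -2*pi/3): 81/2.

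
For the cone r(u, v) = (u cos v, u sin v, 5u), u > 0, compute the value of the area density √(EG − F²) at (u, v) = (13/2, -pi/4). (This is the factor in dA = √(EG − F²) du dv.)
√(EG − F²)|_{(13/2, -pi/4)} = 13*sqrt(26)/2

E = 26, F = 0, G = u^2, so EG − F² = 26*u^2. Taking the positive square root: √(EG − F²) = sqrt(26)*Abs(u). At (u, v) = (13/2, -pi/4): 13*sqrt(26)/2.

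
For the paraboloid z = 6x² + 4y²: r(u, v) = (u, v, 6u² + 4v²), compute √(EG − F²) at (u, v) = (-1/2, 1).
√(EG − F²)|_{(-1/2, 1)} = sqrt(101)

E = 144*u^2 + 1, F = 96*u*v, G = 64*v^2 + 1; EG − F² = 144*u^2 + 64*v^2 + 1; √(EG − F²) = sqrt(144*u^2 + 64*v^2 + 1). At the given point: sqrt(101).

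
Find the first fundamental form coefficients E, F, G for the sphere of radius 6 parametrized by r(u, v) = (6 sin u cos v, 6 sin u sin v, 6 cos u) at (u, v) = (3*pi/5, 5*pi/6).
E = 36;  F = 0;  G = 9*sqrt(5)/2 + 45/2

Partials: r_u = (6*cos(u)*cos(v), 6*sin(v)*cos(u), -6*sin(u)), r_v = (-6*sin(u)*sin(v), 6*sin(u)*cos(v), 0). As functions of (u, v):
  E = r_u · r_u = 36,
  F = r_u · r_v = 0,
  G = r_v · r_v = 36*sin(u)^2.
Evaluating at (u, v) = (3*pi/5, 5*pi/6): E = 36, F = 0, G = 9*sqrt(5)/2 + 45/2.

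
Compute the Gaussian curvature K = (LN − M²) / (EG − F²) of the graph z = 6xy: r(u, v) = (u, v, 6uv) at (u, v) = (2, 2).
K = -36/83521

Coefficients of the first fundamental form: E = 36*v^2 + 1, F = 36*u*v, G = 36*u^2 + 1.
Coefficients of the second fundamental form: L = 0, M = 6/sqrt(36*u^2 + 36*v^2 + 1), N = 0.
Assemble K = (LN − M²)/(EG − F²) = -36/(1296*u^4 + 2592*u^2*v^2 + 72*u^2 + 1296*v^4 + 72*v^2 + 1). At (u, v) = (2, 2): K = -36/83521.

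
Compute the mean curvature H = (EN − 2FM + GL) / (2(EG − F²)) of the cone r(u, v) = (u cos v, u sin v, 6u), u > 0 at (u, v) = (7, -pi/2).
H = 3*sqrt(37)/259

With E = 37, F = 0, G = u^2, L = 0, M = 0, N = 6*sqrt(37)*u^2/(37*Abs(u)), assemble
  H = (EN − 2FM + GL) / (2(EG − F²)) = 3*sqrt(37)/(37*Abs(u)).
At (u, v) = (7, -pi/2): H = 3*sqrt(37)/259.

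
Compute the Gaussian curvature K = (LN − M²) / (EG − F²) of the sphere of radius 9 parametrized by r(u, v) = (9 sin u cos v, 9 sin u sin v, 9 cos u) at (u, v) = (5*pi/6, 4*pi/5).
K = 1/81

Coefficients of the first fundamental form: E = 81, F = 0, G = 81*sin(u)^2.
Coefficients of the second fundamental form: L = -9*sin(u)/Abs(sin(u)), M = 0, N = -9*sin(u)^3/Abs(sin(u)).
Assemble K = (LN − M²)/(EG − F²) = 1/81. At (u, v) = (5*pi/6, 4*pi/5): K = 1/81.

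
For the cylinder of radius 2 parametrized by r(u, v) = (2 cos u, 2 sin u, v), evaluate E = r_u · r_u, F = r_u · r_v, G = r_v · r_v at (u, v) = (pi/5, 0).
E = 4;  F = 0;  G = 1

Partials: r_u = (-2*sin(u), 2*cos(u), 0), r_v = (0, 0, 1). As functions of (u, v):
  E = r_u · r_u = 4,
  F = r_u · r_v = 0,
  G = r_v · r_v = 1.
Evaluating at (u, v) = (pi/5, 0): E = 4, F = 0, G = 1.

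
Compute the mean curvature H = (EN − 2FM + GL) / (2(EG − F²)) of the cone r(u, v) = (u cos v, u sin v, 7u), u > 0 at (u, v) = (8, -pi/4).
H = 7*sqrt(2)/160

With E = 50, F = 0, G = u^2, L = 0, M = 0, N = 7*sqrt(2)*u^2/(10*Abs(u)), assemble
  H = (EN − 2FM + GL) / (2(EG − F²)) = 7*sqrt(2)/(20*Abs(u)).
At (u, v) = (8, -pi/4): H = 7*sqrt(2)/160.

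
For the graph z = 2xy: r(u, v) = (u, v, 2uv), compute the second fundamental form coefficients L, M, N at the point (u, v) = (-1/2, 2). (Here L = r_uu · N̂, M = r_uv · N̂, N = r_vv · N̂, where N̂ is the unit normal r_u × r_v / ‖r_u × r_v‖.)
L = 0;  M = sqrt(2)/3;  N = 0

Compute the unit normal N̂(u, v) = (-2*v/sqrt(4*u^2 + 4*v^2 + 1), -2*u/sqrt(4*u^2 + 4*v^2 + 1), 1/sqrt(4*u^2 + 4*v^2 + 1)), and the second partials r_uu, r_uv, r_vv. Take dot products:
  L(u, v) = r_uu · N̂ = 0,
  M(u, v) = r_uv · N̂ = 2/sqrt(4*u^2 + 4*v^2 + 1),
  N(u, v) = r_vv · N̂ = 0.
Evaluating at (u, v) = (-1/2, 2):
  L = 0, M = sqrt(2)/3, N = 0.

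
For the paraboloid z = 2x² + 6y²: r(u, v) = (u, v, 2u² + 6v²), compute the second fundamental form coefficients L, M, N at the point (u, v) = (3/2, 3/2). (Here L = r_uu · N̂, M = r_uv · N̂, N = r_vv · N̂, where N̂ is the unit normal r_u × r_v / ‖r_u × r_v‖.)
L = 4/19;  M = 0;  N = 12/19

Compute the unit normal N̂(u, v) = (-4*u/sqrt(16*u^2 + 144*v^2 + 1), -12*v/sqrt(16*u^2 + 144*v^2 + 1), 1/sqrt(16*u^2 + 144*v^2 + 1)), and the second partials r_uu, r_uv, r_vv. Take dot products:
  L(u, v) = r_uu · N̂ = 4/sqrt(16*u^2 + 144*v^2 + 1),
  M(u, v) = r_uv · N̂ = 0,
  N(u, v) = r_vv · N̂ = 12/sqrt(16*u^2 + 144*v^2 + 1).
Evaluating at (u, v) = (3/2, 3/2):
  L = 4/19, M = 0, N = 12/19.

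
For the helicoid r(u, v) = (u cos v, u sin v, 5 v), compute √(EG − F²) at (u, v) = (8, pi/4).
√(EG − F²)|_{(8, pi/4)} = sqrt(89)

E = 1, F = 0, G = u^2 + 25; EG − F² = u^2 + 25; √(EG − F²) = sqrt(u^2 + 25). At the given point: sqrt(89).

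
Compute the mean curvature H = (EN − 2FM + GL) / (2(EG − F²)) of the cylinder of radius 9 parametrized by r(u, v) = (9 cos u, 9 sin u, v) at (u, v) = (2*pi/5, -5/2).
H = -1/18

With E = 81, F = 0, G = 1, L = -9, M = 0, N = 0, assemble
  H = (EN − 2FM + GL) / (2(EG − F²)) = -1/18.
At (u, v) = (2*pi/5, -5/2): H = -1/18.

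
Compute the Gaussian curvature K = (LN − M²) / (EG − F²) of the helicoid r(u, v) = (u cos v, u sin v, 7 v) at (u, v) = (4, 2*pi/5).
K = -49/4225

Coefficients of the first fundamental form: E = 1, F = 0, G = u^2 + 49.
Coefficients of the second fundamental form: L = 0, M = -7/sqrt(u^2 + 49), N = 0.
Assemble K = (LN − M²)/(EG − F²) = -49/(u^2 + 49)^2. At (u, v) = (4, 2*pi/5): K = -49/4225.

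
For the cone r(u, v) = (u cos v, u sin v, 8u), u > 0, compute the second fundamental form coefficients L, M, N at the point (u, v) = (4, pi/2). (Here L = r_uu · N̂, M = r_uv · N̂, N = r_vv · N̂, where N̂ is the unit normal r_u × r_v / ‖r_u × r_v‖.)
L = 0;  M = 0;  N = 32*sqrt(65)/65

Compute the unit normal N̂(u, v) = (-8*sqrt(65)*u*cos(v)/(65*Abs(u)), -8*sqrt(65)*u*sin(v)/(65*Abs(u)), sqrt(65)*u/(65*Abs(u))), and the second partials r_uu, r_uv, r_vv. Take dot products:
  L(u, v) = r_uu · N̂ = 0,
  M(u, v) = r_uv · N̂ = 0,
  N(u, v) = r_vv · N̂ = 8*sqrt(65)*u^2/(65*Abs(u)).
Evaluating at (u, v) = (4, pi/2):
  L = 0, M = 0, N = 32*sqrt(65)/65.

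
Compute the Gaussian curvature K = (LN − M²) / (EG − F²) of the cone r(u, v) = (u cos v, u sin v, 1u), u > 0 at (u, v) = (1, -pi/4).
K = 0

Coefficients of the first fundamental form: E = 2, F = 0, G = u^2.
Coefficients of the second fundamental form: L = 0, M = 0, N = sqrt(2)*u^2/(2*Abs(u)).
Assemble K = (LN − M²)/(EG − F²) = 0. At (u, v) = (1, -pi/4): K = 0.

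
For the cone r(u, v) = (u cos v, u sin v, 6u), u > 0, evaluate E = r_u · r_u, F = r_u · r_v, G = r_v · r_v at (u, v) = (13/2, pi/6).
E = 37;  F = 0;  G = 169/4

Partials: r_u = (cos(v), sin(v), 6), r_v = (-u*sin(v), u*cos(v), 0). As functions of (u, v):
  E = r_u · r_u = 37,
  F = r_u · r_v = 0,
  G = r_v · r_v = u^2.
Evaluating at (u, v) = (13/2, pi/6): E = 37, F = 0, G = 169/4.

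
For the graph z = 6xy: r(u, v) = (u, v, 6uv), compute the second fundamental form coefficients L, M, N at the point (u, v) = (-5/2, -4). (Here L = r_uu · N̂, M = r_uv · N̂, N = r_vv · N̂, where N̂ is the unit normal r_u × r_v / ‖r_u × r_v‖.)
L = 0;  M = 3*sqrt(802)/401;  N = 0

Compute the unit normal N̂(u, v) = (-6*v/sqrt(36*u^2 + 36*v^2 + 1), -6*u/sqrt(36*u^2 + 36*v^2 + 1), 1/sqrt(36*u^2 + 36*v^2 + 1)), and the second partials r_uu, r_uv, r_vv. Take dot products:
  L(u, v) = r_uu · N̂ = 0,
  M(u, v) = r_uv · N̂ = 6/sqrt(36*u^2 + 36*v^2 + 1),
  N(u, v) = r_vv · N̂ = 0.
Evaluating at (u, v) = (-5/2, -4):
  L = 0, M = 3*sqrt(802)/401, N = 0.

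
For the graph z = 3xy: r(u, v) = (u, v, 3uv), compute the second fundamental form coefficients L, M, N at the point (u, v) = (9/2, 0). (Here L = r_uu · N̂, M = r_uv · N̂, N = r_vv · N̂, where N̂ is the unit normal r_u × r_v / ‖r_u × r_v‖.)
L = 0;  M = 6*sqrt(733)/733;  N = 0

Compute the unit normal N̂(u, v) = (-3*v/sqrt(9*u^2 + 9*v^2 + 1), -3*u/sqrt(9*u^2 + 9*v^2 + 1), 1/sqrt(9*u^2 + 9*v^2 + 1)), and the second partials r_uu, r_uv, r_vv. Take dot products:
  L(u, v) = r_uu · N̂ = 0,
  M(u, v) = r_uv · N̂ = 3/sqrt(9*u^2 + 9*v^2 + 1),
  N(u, v) = r_vv · N̂ = 0.
Evaluating at (u, v) = (9/2, 0):
  L = 0, M = 6*sqrt(733)/733, N = 0.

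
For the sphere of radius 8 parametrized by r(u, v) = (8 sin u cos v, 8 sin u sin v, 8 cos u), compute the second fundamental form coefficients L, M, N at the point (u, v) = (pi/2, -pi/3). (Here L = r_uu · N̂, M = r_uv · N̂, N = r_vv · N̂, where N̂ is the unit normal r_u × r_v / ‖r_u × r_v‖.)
L = -8;  M = 0;  N = -8

Compute the unit normal N̂(u, v) = (sin(u)^2*cos(v)/Abs(sin(u)), sin(u)^2*sin(v)/Abs(sin(u)), sin(2*u)/(2*Abs(sin(u)))), and the second partials r_uu, r_uv, r_vv. Take dot products:
  L(u, v) = r_uu · N̂ = -8*sin(u)/Abs(sin(u)),
  M(u, v) = r_uv · N̂ = 0,
  N(u, v) = r_vv · N̂ = -8*sin(u)^3/Abs(sin(u)).
Evaluating at (u, v) = (pi/2, -pi/3):
  L = -8, M = 0, N = -8.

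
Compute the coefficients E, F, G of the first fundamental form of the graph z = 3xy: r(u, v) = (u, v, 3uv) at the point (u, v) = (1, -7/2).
E = 445/4;  F = -63/2;  G = 10

Partials: r_u = (1, 0, 3*v), r_v = (0, 1, 3*u). As functions of (u, v):
  E = r_u · r_u = 9*v^2 + 1,
  F = r_u · r_v = 9*u*v,
  G = r_v · r_v = 9*u^2 + 1.
Evaluating at (u, v) = (1, -7/2): E = 445/4, F = -63/2, G = 10.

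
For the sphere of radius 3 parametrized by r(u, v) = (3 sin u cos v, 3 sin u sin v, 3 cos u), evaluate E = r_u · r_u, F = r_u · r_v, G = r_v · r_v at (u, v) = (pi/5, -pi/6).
E = 9;  F = 0;  G = 45/8 - 9*sqrt(5)/8

Partials: r_u = (3*cos(u)*cos(v), 3*sin(v)*cos(u), -3*sin(u)), r_v = (-3*sin(u)*sin(v), 3*sin(u)*cos(v), 0). As functions of (u, v):
  E = r_u · r_u = 9,
  F = r_u · r_v = 0,
  G = r_v · r_v = 9*sin(u)^2.
Evaluating at (u, v) = (pi/5, -pi/6): E = 9, F = 0, G = 45/8 - 9*sqrt(5)/8.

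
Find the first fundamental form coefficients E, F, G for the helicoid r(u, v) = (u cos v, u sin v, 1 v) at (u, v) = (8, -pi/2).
E = 1;  F = 0;  G = 65

Partials: r_u = (cos(v), sin(v), 0), r_v = (-u*sin(v), u*cos(v), 1). As functions of (u, v):
  E = r_u · r_u = 1,
  F = r_u · r_v = 0,
  G = r_v · r_v = u^2 + 1.
Evaluating at (u, v) = (8, -pi/2): E = 1, F = 0, G = 65.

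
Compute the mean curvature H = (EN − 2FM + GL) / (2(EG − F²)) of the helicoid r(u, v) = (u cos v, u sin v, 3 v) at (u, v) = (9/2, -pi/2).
H = 0

With E = 1, F = 0, G = u^2 + 9, L = 0, M = -3/sqrt(u^2 + 9), N = 0, assemble
  H = (EN − 2FM + GL) / (2(EG − F²)) = 0.
At (u, v) = (9/2, -pi/2): H = 0.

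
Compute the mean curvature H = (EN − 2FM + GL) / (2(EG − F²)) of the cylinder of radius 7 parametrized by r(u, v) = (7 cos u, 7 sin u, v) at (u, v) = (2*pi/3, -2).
H = -1/14

With E = 49, F = 0, G = 1, L = -7, M = 0, N = 0, assemble
  H = (EN − 2FM + GL) / (2(EG − F²)) = -1/14.
At (u, v) = (2*pi/3, -2): H = -1/14.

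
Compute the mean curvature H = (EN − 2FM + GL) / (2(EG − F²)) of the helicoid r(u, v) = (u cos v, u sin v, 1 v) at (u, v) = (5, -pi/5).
H = 0

With E = 1, F = 0, G = u^2 + 1, L = 0, M = -1/sqrt(u^2 + 1), N = 0, assemble
  H = (EN − 2FM + GL) / (2(EG − F²)) = 0.
At (u, v) = (5, -pi/5): H = 0.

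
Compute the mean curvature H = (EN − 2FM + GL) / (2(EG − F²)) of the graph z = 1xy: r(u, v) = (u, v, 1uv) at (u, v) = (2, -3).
H = 3*sqrt(14)/98

With E = v^2 + 1, F = u*v, G = u^2 + 1, L = 0, M = 1/sqrt(u^2 + v^2 + 1), N = 0, assemble
  H = (EN − 2FM + GL) / (2(EG − F²)) = -u*v/(u^2 + v^2 + 1)^(3/2).
At (u, v) = (2, -3): H = 3*sqrt(14)/98.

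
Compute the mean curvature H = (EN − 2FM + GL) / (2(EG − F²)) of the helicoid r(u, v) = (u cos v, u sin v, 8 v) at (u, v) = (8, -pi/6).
H = 0

With E = 1, F = 0, G = u^2 + 64, L = 0, M = -8/sqrt(u^2 + 64), N = 0, assemble
  H = (EN − 2FM + GL) / (2(EG − F²)) = 0.
At (u, v) = (8, -pi/6): H = 0.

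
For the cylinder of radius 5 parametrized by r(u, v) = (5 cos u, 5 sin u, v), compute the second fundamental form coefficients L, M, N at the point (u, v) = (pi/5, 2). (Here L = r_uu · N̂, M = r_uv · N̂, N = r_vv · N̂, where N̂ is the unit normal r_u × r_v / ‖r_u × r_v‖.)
L = -5;  M = 0;  N = 0

Compute the unit normal N̂(u, v) = (cos(u), sin(u), 0), and the second partials r_uu, r_uv, r_vv. Take dot products:
  L(u, v) = r_uu · N̂ = -5,
  M(u, v) = r_uv · N̂ = 0,
  N(u, v) = r_vv · N̂ = 0.
Evaluating at (u, v) = (pi/5, 2):
  L = -5, M = 0, N = 0.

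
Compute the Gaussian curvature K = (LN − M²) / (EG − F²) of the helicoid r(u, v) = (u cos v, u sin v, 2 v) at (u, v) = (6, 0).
K = -1/400

Coefficients of the first fundamental form: E = 1, F = 0, G = u^2 + 4.
Coefficients of the second fundamental form: L = 0, M = -2/sqrt(u^2 + 4), N = 0.
Assemble K = (LN − M²)/(EG − F²) = -4/(u^2 + 4)^2. At (u, v) = (6, 0): K = -1/400.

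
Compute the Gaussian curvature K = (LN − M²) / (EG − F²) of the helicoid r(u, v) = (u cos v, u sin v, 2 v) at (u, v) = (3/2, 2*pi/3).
K = -64/625

Coefficients of the first fundamental form: E = 1, F = 0, G = u^2 + 4.
Coefficients of the second fundamental form: L = 0, M = -2/sqrt(u^2 + 4), N = 0.
Assemble K = (LN − M²)/(EG − F²) = -4/(u^2 + 4)^2. At (u, v) = (3/2, 2*pi/3): K = -64/625.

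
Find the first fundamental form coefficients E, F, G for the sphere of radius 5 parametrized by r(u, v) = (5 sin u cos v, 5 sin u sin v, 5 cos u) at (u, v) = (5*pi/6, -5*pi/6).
E = 25;  F = 0;  G = 25/4

Partials: r_u = (5*cos(u)*cos(v), 5*sin(v)*cos(u), -5*sin(u)), r_v = (-5*sin(u)*sin(v), 5*sin(u)*cos(v), 0). As functions of (u, v):
  E = r_u · r_u = 25,
  F = r_u · r_v = 0,
  G = r_v · r_v = 25*sin(u)^2.
Evaluating at (u, v) = (5*pi/6, -5*pi/6): E = 25, F = 0, G = 25/4.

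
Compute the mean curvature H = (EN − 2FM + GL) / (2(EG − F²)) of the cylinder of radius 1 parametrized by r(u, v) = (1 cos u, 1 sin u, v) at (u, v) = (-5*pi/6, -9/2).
H = -1/2

With E = 1, F = 0, G = 1, L = -1, M = 0, N = 0, assemble
  H = (EN − 2FM + GL) / (2(EG − F²)) = -1/2.
At (u, v) = (-5*pi/6, -9/2): H = -1/2.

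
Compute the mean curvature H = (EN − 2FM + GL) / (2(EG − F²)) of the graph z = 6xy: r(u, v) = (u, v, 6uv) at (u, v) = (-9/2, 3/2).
H = 1458*sqrt(811)/657721

With E = 36*v^2 + 1, F = 36*u*v, G = 36*u^2 + 1, L = 0, M = 6/sqrt(36*u^2 + 36*v^2 + 1), N = 0, assemble
  H = (EN − 2FM + GL) / (2(EG − F²)) = -216*u*v/(36*u^2 + 36*v^2 + 1)^(3/2).
At (u, v) = (-9/2, 3/2): H = 1458*sqrt(811)/657721.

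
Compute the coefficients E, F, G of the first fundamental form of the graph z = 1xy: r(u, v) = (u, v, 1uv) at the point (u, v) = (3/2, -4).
E = 17;  F = -6;  G = 13/4

Partials: r_u = (1, 0, v), r_v = (0, 1, u). As functions of (u, v):
  E = r_u · r_u = v^2 + 1,
  F = r_u · r_v = u*v,
  G = r_v · r_v = u^2 + 1.
Evaluating at (u, v) = (3/2, -4): E = 17, F = -6, G = 13/4.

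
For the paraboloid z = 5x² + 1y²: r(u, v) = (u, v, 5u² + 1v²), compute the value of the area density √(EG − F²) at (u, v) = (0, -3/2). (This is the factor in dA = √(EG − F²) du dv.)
√(EG − F²)|_{(0, -3/2)} = sqrt(10)

E = 100*u^2 + 1, F = 20*u*v, G = 4*v^2 + 1, so EG − F² = 100*u^2 + 4*v^2 + 1. Taking the positive square root: √(EG − F²) = sqrt(100*u^2 + 4*v^2 + 1). At (u, v) = (0, -3/2): sqrt(10).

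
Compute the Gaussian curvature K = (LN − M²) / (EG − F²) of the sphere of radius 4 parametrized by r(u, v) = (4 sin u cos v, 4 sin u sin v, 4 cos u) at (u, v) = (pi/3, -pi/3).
K = 1/16

Coefficients of the first fundamental form: E = 16, F = 0, G = 16*sin(u)^2.
Coefficients of the second fundamental form: L = -4*sin(u)/Abs(sin(u)), M = 0, N = -4*sin(u)^3/Abs(sin(u)).
Assemble K = (LN − M²)/(EG − F²) = 1/16. At (u, v) = (pi/3, -pi/3): K = 1/16.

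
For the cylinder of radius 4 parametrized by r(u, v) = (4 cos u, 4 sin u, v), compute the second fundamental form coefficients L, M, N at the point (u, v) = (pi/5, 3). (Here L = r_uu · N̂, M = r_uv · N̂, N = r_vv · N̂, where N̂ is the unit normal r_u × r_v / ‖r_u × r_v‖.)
L = -4;  M = 0;  N = 0

Compute the unit normal N̂(u, v) = (cos(u), sin(u), 0), and the second partials r_uu, r_uv, r_vv. Take dot products:
  L(u, v) = r_uu · N̂ = -4,
  M(u, v) = r_uv · N̂ = 0,
  N(u, v) = r_vv · N̂ = 0.
Evaluating at (u, v) = (pi/5, 3):
  L = -4, M = 0, N = 0.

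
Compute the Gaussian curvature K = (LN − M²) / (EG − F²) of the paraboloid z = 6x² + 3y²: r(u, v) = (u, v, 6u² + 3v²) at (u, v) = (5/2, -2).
K = 72/1092025

Coefficients of the first fundamental form: E = 144*u^2 + 1, F = 72*u*v, G = 36*v^2 + 1.
Coefficients of the second fundamental form: L = 12/sqrt(144*u^2 + 36*v^2 + 1), M = 0, N = 6/sqrt(144*u^2 + 36*v^2 + 1).
Assemble K = (LN − M²)/(EG − F²) = 72/(20736*u^4 + 10368*u^2*v^2 + 288*u^2 + 1296*v^4 + 72*v^2 + 1). At (u, v) = (5/2, -2): K = 72/1092025.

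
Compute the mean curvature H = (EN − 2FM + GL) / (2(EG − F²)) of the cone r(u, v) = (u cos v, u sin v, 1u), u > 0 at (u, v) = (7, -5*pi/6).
H = sqrt(2)/28

With E = 2, F = 0, G = u^2, L = 0, M = 0, N = sqrt(2)*u^2/(2*Abs(u)), assemble
  H = (EN − 2FM + GL) / (2(EG − F²)) = sqrt(2)/(4*Abs(u)).
At (u, v) = (7, -5*pi/6): H = sqrt(2)/28.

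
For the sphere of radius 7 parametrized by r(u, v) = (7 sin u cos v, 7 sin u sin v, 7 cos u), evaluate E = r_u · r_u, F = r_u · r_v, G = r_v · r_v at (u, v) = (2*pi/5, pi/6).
E = 49;  F = 0;  G = 49*sqrt(5)/8 + 245/8

Partials: r_u = (7*cos(u)*cos(v), 7*sin(v)*cos(u), -7*sin(u)), r_v = (-7*sin(u)*sin(v), 7*sin(u)*cos(v), 0). As functions of (u, v):
  E = r_u · r_u = 49,
  F = r_u · r_v = 0,
  G = r_v · r_v = 49*sin(u)^2.
Evaluating at (u, v) = (2*pi/5, pi/6): E = 49, F = 0, G = 49*sqrt(5)/8 + 245/8.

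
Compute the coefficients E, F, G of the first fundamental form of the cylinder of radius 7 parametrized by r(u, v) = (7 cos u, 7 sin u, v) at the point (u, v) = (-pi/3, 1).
E = 49;  F = 0;  G = 1

Partials: r_u = (-7*sin(u), 7*cos(u), 0), r_v = (0, 0, 1). As functions of (u, v):
  E = r_u · r_u = 49,
  F = r_u · r_v = 0,
  G = r_v · r_v = 1.
Evaluating at (u, v) = (-pi/3, 1): E = 49, F = 0, G = 1.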